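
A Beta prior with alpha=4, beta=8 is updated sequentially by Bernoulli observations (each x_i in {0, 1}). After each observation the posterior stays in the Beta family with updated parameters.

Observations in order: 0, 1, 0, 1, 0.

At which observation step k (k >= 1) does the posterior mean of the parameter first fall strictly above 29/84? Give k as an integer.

obs 1: x=0 → posterior Beta(4, 9)
obs 2: x=1 → posterior Beta(5, 9)
obs 3: x=0 → posterior Beta(5, 10)
obs 4: x=1 → posterior Beta(6, 10)
obs 5: x=0 → posterior Beta(6, 11)

k = 2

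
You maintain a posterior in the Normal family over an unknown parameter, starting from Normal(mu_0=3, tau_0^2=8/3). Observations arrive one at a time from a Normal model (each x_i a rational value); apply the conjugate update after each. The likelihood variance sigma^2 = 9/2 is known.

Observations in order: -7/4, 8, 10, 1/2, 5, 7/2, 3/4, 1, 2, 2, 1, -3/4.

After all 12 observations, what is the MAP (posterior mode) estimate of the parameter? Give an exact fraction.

581/219

obs 1: x=-7/4 → posterior Normal(53/43, 72/43)
obs 2: x=8 → posterior Normal(181/59, 72/59)
obs 3: x=10 → posterior Normal(341/75, 24/25)
obs 4: x=1/2 → posterior Normal(349/91, 72/91)
obs 5: x=5 → posterior Normal(429/107, 72/107)
obs 6: x=7/2 → posterior Normal(485/123, 24/41)
obs 7: x=3/4 → posterior Normal(497/139, 72/139)
obs 8: x=1 → posterior Normal(513/155, 72/155)
obs 9: x=2 → posterior Normal(545/171, 8/19)
obs 10: x=2 → posterior Normal(577/187, 72/187)
obs 11: x=1 → posterior Normal(593/203, 72/203)
obs 12: x=-3/4 → posterior Normal(581/219, 24/73)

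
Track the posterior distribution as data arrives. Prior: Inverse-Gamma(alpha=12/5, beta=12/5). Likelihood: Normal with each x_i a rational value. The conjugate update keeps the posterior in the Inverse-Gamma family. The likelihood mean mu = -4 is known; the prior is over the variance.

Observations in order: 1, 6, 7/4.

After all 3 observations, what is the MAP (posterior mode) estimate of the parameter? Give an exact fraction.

13029/784

obs 1: x=1 → posterior Inverse-Gamma(29/10, 149/10)
obs 2: x=6 → posterior Inverse-Gamma(17/5, 649/10)
obs 3: x=7/4 → posterior Inverse-Gamma(39/10, 13029/160)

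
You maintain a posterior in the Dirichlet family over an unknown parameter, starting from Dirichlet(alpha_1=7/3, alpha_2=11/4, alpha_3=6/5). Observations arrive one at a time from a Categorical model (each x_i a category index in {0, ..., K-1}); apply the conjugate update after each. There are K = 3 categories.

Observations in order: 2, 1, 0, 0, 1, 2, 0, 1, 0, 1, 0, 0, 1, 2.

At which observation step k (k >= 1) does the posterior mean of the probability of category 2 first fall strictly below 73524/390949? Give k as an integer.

k = 11

obs 1: x=2 → posterior Dirichlet(7/3, 11/4, 11/5)
obs 2: x=1 → posterior Dirichlet(7/3, 15/4, 11/5)
obs 3: x=0 → posterior Dirichlet(10/3, 15/4, 11/5)
obs 4: x=0 → posterior Dirichlet(13/3, 15/4, 11/5)
obs 5: x=1 → posterior Dirichlet(13/3, 19/4, 11/5)
obs 6: x=2 → posterior Dirichlet(13/3, 19/4, 16/5)
obs 7: x=0 → posterior Dirichlet(16/3, 19/4, 16/5)
obs 8: x=1 → posterior Dirichlet(16/3, 23/4, 16/5)
obs 9: x=0 → posterior Dirichlet(19/3, 23/4, 16/5)
obs 10: x=1 → posterior Dirichlet(19/3, 27/4, 16/5)
obs 11: x=0 → posterior Dirichlet(22/3, 27/4, 16/5)
obs 12: x=0 → posterior Dirichlet(25/3, 27/4, 16/5)
obs 13: x=1 → posterior Dirichlet(25/3, 31/4, 16/5)
obs 14: x=2 → posterior Dirichlet(25/3, 31/4, 21/5)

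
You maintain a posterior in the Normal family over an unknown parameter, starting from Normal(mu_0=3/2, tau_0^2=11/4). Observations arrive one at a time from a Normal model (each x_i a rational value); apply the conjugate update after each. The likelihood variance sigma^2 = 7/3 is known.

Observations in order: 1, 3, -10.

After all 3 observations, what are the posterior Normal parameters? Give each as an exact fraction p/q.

mu_0=-156/127, tau_0^2=77/127

obs 1: x=1 → posterior Normal(75/61, 77/61)
obs 2: x=3 → posterior Normal(87/47, 77/94)
obs 3: x=-10 → posterior Normal(-156/127, 77/127)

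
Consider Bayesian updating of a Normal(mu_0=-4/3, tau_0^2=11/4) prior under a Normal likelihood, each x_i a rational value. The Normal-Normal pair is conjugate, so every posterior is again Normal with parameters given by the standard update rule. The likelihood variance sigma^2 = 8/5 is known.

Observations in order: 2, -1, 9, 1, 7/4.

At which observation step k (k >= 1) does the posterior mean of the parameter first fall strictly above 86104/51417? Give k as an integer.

k = 3

obs 1: x=2 → posterior Normal(202/261, 88/87)
obs 2: x=-1 → posterior Normal(37/426, 44/71)
obs 3: x=9 → posterior Normal(1522/591, 88/197)
obs 4: x=1 → posterior Normal(241/108, 22/63)
obs 5: x=7/4 → posterior Normal(7903/3684, 88/307)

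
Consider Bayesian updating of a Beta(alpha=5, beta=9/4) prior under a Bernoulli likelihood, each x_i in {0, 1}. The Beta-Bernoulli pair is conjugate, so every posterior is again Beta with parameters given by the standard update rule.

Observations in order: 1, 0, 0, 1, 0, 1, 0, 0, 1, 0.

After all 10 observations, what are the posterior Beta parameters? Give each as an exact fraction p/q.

obs 1: x=1 → posterior Beta(6, 9/4)
obs 2: x=0 → posterior Beta(6, 13/4)
obs 3: x=0 → posterior Beta(6, 17/4)
obs 4: x=1 → posterior Beta(7, 17/4)
obs 5: x=0 → posterior Beta(7, 21/4)
obs 6: x=1 → posterior Beta(8, 21/4)
obs 7: x=0 → posterior Beta(8, 25/4)
obs 8: x=0 → posterior Beta(8, 29/4)
obs 9: x=1 → posterior Beta(9, 29/4)
obs 10: x=0 → posterior Beta(9, 33/4)

alpha=9, beta=33/4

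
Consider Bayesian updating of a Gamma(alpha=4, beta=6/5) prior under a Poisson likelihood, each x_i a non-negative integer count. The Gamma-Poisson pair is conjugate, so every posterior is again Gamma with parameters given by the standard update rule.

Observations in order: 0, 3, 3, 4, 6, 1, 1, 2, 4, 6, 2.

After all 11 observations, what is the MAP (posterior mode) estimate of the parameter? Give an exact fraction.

obs 1: x=0 → posterior Gamma(4, 11/5)
obs 2: x=3 → posterior Gamma(7, 16/5)
obs 3: x=3 → posterior Gamma(10, 21/5)
obs 4: x=4 → posterior Gamma(14, 26/5)
obs 5: x=6 → posterior Gamma(20, 31/5)
obs 6: x=1 → posterior Gamma(21, 36/5)
obs 7: x=1 → posterior Gamma(22, 41/5)
obs 8: x=2 → posterior Gamma(24, 46/5)
obs 9: x=4 → posterior Gamma(28, 51/5)
obs 10: x=6 → posterior Gamma(34, 56/5)
obs 11: x=2 → posterior Gamma(36, 61/5)

175/61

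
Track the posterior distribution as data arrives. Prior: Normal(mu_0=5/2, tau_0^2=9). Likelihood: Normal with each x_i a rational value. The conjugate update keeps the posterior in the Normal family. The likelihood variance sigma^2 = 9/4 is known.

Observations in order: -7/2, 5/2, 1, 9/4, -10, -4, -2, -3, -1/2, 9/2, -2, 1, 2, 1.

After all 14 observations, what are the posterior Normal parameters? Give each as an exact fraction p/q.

obs 1: x=-7/2 → posterior Normal(-23/10, 9/5)
obs 2: x=5/2 → posterior Normal(-1/6, 1)
obs 3: x=1 → posterior Normal(5/26, 9/13)
obs 4: x=9/4 → posterior Normal(23/34, 9/17)
obs 5: x=-10 → posterior Normal(-19/14, 3/7)
obs 6: x=-4 → posterior Normal(-89/50, 9/25)
obs 7: x=-2 → posterior Normal(-105/58, 9/29)
obs 8: x=-3 → posterior Normal(-43/22, 3/11)
obs 9: x=-1/2 → posterior Normal(-133/74, 9/37)
obs 10: x=9/2 → posterior Normal(-97/82, 9/41)
obs 11: x=-2 → posterior Normal(-113/90, 1/5)
obs 12: x=1 → posterior Normal(-15/14, 9/49)
obs 13: x=2 → posterior Normal(-89/106, 9/53)
obs 14: x=1 → posterior Normal(-27/38, 3/19)

mu_0=-27/38, tau_0^2=3/19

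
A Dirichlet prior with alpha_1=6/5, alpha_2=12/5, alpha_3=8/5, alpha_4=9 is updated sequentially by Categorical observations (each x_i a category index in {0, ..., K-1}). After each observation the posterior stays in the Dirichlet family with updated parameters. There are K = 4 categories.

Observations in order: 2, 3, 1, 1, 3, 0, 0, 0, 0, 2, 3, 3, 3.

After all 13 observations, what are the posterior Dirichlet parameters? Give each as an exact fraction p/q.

obs 1: x=2 → posterior Dirichlet(6/5, 12/5, 13/5, 9)
obs 2: x=3 → posterior Dirichlet(6/5, 12/5, 13/5, 10)
obs 3: x=1 → posterior Dirichlet(6/5, 17/5, 13/5, 10)
obs 4: x=1 → posterior Dirichlet(6/5, 22/5, 13/5, 10)
obs 5: x=3 → posterior Dirichlet(6/5, 22/5, 13/5, 11)
obs 6: x=0 → posterior Dirichlet(11/5, 22/5, 13/5, 11)
obs 7: x=0 → posterior Dirichlet(16/5, 22/5, 13/5, 11)
obs 8: x=0 → posterior Dirichlet(21/5, 22/5, 13/5, 11)
obs 9: x=0 → posterior Dirichlet(26/5, 22/5, 13/5, 11)
obs 10: x=2 → posterior Dirichlet(26/5, 22/5, 18/5, 11)
obs 11: x=3 → posterior Dirichlet(26/5, 22/5, 18/5, 12)
obs 12: x=3 → posterior Dirichlet(26/5, 22/5, 18/5, 13)
obs 13: x=3 → posterior Dirichlet(26/5, 22/5, 18/5, 14)

alpha_1=26/5, alpha_2=22/5, alpha_3=18/5, alpha_4=14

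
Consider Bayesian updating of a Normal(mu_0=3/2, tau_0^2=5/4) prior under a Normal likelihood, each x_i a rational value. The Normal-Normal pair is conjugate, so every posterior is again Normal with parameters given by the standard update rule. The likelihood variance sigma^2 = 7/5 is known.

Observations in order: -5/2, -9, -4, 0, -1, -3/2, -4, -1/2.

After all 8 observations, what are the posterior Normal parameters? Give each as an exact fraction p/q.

mu_0=-347/152, tau_0^2=35/228

obs 1: x=-5/2 → posterior Normal(-41/106, 35/53)
obs 2: x=-9 → posterior Normal(-491/156, 35/78)
obs 3: x=-4 → posterior Normal(-691/206, 35/103)
obs 4: x=0 → posterior Normal(-691/256, 35/128)
obs 5: x=-1 → posterior Normal(-247/102, 35/153)
obs 6: x=-3/2 → posterior Normal(-204/89, 35/178)
obs 7: x=-4 → posterior Normal(-508/203, 5/29)
obs 8: x=-1/2 → posterior Normal(-347/152, 35/228)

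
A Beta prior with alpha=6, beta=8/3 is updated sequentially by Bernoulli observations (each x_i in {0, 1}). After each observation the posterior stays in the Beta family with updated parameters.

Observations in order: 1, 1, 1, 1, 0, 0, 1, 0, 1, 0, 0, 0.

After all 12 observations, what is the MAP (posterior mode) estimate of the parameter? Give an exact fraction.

obs 1: x=1 → posterior Beta(7, 8/3)
obs 2: x=1 → posterior Beta(8, 8/3)
obs 3: x=1 → posterior Beta(9, 8/3)
obs 4: x=1 → posterior Beta(10, 8/3)
obs 5: x=0 → posterior Beta(10, 11/3)
obs 6: x=0 → posterior Beta(10, 14/3)
obs 7: x=1 → posterior Beta(11, 14/3)
obs 8: x=0 → posterior Beta(11, 17/3)
obs 9: x=1 → posterior Beta(12, 17/3)
obs 10: x=0 → posterior Beta(12, 20/3)
obs 11: x=0 → posterior Beta(12, 23/3)
obs 12: x=0 → posterior Beta(12, 26/3)

33/56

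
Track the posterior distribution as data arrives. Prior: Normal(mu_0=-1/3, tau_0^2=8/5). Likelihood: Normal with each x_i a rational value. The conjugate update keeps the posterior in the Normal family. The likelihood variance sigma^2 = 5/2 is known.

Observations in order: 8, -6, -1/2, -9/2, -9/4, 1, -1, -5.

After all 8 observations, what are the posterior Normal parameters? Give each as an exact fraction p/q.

obs 1: x=8 → posterior Normal(359/123, 40/41)
obs 2: x=-6 → posterior Normal(71/171, 40/57)
obs 3: x=-1/2 → posterior Normal(47/219, 40/73)
obs 4: x=-9/2 → posterior Normal(-169/267, 40/89)
obs 5: x=-9/4 → posterior Normal(-277/315, 8/21)
obs 6: x=1 → posterior Normal(-229/363, 40/121)
obs 7: x=-1 → posterior Normal(-277/411, 40/137)
obs 8: x=-5 → posterior Normal(-517/459, 40/153)

mu_0=-517/459, tau_0^2=40/153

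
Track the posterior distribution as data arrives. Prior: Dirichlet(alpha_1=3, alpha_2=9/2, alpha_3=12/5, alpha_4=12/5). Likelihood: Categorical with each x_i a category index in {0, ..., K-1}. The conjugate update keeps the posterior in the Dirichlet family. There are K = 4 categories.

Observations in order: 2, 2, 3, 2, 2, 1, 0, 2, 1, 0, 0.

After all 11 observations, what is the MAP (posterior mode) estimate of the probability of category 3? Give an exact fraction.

24/193

obs 1: x=2 → posterior Dirichlet(3, 9/2, 17/5, 12/5)
obs 2: x=2 → posterior Dirichlet(3, 9/2, 22/5, 12/5)
obs 3: x=3 → posterior Dirichlet(3, 9/2, 22/5, 17/5)
obs 4: x=2 → posterior Dirichlet(3, 9/2, 27/5, 17/5)
obs 5: x=2 → posterior Dirichlet(3, 9/2, 32/5, 17/5)
obs 6: x=1 → posterior Dirichlet(3, 11/2, 32/5, 17/5)
obs 7: x=0 → posterior Dirichlet(4, 11/2, 32/5, 17/5)
obs 8: x=2 → posterior Dirichlet(4, 11/2, 37/5, 17/5)
obs 9: x=1 → posterior Dirichlet(4, 13/2, 37/5, 17/5)
obs 10: x=0 → posterior Dirichlet(5, 13/2, 37/5, 17/5)
obs 11: x=0 → posterior Dirichlet(6, 13/2, 37/5, 17/5)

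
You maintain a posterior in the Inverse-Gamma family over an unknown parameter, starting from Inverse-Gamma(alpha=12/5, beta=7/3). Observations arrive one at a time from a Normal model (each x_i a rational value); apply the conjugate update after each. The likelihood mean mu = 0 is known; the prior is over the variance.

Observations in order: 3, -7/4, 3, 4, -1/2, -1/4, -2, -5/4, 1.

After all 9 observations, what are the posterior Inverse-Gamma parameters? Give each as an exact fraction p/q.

obs 1: x=3 → posterior Inverse-Gamma(29/10, 41/6)
obs 2: x=-7/4 → posterior Inverse-Gamma(17/5, 803/96)
obs 3: x=3 → posterior Inverse-Gamma(39/10, 1235/96)
obs 4: x=4 → posterior Inverse-Gamma(22/5, 2003/96)
obs 5: x=-1/2 → posterior Inverse-Gamma(49/10, 2015/96)
obs 6: x=-1/4 → posterior Inverse-Gamma(27/5, 1009/48)
obs 7: x=-2 → posterior Inverse-Gamma(59/10, 1105/48)
obs 8: x=-5/4 → posterior Inverse-Gamma(32/5, 2285/96)
obs 9: x=1 → posterior Inverse-Gamma(69/10, 2333/96)

alpha=69/10, beta=2333/96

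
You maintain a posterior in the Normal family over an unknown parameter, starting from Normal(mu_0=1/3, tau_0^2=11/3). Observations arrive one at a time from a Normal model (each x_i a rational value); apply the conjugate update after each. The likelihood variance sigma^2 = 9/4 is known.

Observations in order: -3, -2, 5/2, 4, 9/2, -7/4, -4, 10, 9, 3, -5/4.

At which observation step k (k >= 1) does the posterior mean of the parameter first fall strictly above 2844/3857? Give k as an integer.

k = 5

obs 1: x=-3 → posterior Normal(-123/71, 99/71)
obs 2: x=-2 → posterior Normal(-211/115, 99/115)
obs 3: x=5/2 → posterior Normal(-101/159, 33/53)
obs 4: x=4 → posterior Normal(75/203, 99/203)
obs 5: x=9/2 → posterior Normal(21/19, 99/247)
obs 6: x=-7/4 → posterior Normal(196/291, 33/97)
obs 7: x=-4 → posterior Normal(4/67, 99/335)
obs 8: x=10 → posterior Normal(460/379, 99/379)
obs 9: x=9 → posterior Normal(856/423, 11/47)
obs 10: x=3 → posterior Normal(988/467, 99/467)
obs 11: x=-5/4 → posterior Normal(933/511, 99/511)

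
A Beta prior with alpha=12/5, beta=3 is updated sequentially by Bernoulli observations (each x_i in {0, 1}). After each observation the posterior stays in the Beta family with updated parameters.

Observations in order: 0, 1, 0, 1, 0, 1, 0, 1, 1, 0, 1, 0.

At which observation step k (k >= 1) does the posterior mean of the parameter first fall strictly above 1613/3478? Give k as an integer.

obs 1: x=0 → posterior Beta(12/5, 4)
obs 2: x=1 → posterior Beta(17/5, 4)
obs 3: x=0 → posterior Beta(17/5, 5)
obs 4: x=1 → posterior Beta(22/5, 5)
obs 5: x=0 → posterior Beta(22/5, 6)
obs 6: x=1 → posterior Beta(27/5, 6)
obs 7: x=0 → posterior Beta(27/5, 7)
obs 8: x=1 → posterior Beta(32/5, 7)
obs 9: x=1 → posterior Beta(37/5, 7)
obs 10: x=0 → posterior Beta(37/5, 8)
obs 11: x=1 → posterior Beta(42/5, 8)
obs 12: x=0 → posterior Beta(42/5, 9)

k = 4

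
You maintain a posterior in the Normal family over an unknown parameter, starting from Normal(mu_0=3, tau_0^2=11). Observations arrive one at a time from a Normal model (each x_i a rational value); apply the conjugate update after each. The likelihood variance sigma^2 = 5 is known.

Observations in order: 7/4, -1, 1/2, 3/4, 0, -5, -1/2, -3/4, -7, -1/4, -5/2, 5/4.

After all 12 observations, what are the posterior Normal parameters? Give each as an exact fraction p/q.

mu_0=-501/548, tau_0^2=55/137

obs 1: x=7/4 → posterior Normal(137/64, 55/16)
obs 2: x=-1 → posterior Normal(31/36, 55/27)
obs 3: x=1/2 → posterior Normal(115/152, 55/38)
obs 4: x=3/4 → posterior Normal(37/49, 55/49)
obs 5: x=0 → posterior Normal(37/60, 11/12)
obs 6: x=-5 → posterior Normal(-18/71, 55/71)
obs 7: x=-1/2 → posterior Normal(-47/164, 55/82)
obs 8: x=-3/4 → posterior Normal(-127/372, 55/93)
obs 9: x=-7 → posterior Normal(-435/416, 55/104)
obs 10: x=-1/4 → posterior Normal(-223/230, 11/23)
obs 11: x=-5/2 → posterior Normal(-139/126, 55/126)
obs 12: x=5/4 → posterior Normal(-501/548, 55/137)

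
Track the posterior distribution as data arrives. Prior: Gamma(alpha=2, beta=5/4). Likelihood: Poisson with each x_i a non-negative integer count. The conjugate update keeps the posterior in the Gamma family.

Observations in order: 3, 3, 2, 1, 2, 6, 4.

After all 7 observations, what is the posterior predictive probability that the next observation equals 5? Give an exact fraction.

obs 1: x=3 → posterior Gamma(5, 9/4)
obs 2: x=3 → posterior Gamma(8, 13/4)
obs 3: x=2 → posterior Gamma(10, 17/4)
obs 4: x=1 → posterior Gamma(11, 21/4)
obs 5: x=2 → posterior Gamma(13, 25/4)
obs 6: x=6 → posterior Gamma(19, 29/4)
obs 7: x=4 → posterior Gamma(23, 33/4)

6968760294992494189192302642561241425930240/81217248802771228597652036390959994837496721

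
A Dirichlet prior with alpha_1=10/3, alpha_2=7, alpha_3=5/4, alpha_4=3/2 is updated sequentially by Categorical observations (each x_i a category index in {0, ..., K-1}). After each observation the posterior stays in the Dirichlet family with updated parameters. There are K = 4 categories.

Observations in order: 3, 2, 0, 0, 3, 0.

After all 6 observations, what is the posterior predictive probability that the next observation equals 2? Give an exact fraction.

27/229

obs 1: x=3 → posterior Dirichlet(10/3, 7, 5/4, 5/2)
obs 2: x=2 → posterior Dirichlet(10/3, 7, 9/4, 5/2)
obs 3: x=0 → posterior Dirichlet(13/3, 7, 9/4, 5/2)
obs 4: x=0 → posterior Dirichlet(16/3, 7, 9/4, 5/2)
obs 5: x=3 → posterior Dirichlet(16/3, 7, 9/4, 7/2)
obs 6: x=0 → posterior Dirichlet(19/3, 7, 9/4, 7/2)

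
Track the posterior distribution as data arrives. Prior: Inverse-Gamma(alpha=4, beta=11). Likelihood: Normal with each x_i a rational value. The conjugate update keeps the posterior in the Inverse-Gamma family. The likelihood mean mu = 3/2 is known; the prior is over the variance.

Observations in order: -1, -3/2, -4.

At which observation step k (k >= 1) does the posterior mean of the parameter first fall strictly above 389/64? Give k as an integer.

k = 3

obs 1: x=-1 → posterior Inverse-Gamma(9/2, 113/8)
obs 2: x=-3/2 → posterior Inverse-Gamma(5, 149/8)
obs 3: x=-4 → posterior Inverse-Gamma(11/2, 135/4)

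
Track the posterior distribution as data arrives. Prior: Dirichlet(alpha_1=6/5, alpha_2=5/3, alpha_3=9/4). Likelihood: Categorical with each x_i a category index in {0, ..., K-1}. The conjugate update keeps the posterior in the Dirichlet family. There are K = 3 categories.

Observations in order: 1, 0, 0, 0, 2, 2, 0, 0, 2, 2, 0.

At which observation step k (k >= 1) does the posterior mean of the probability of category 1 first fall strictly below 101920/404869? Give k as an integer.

obs 1: x=1 → posterior Dirichlet(6/5, 8/3, 9/4)
obs 2: x=0 → posterior Dirichlet(11/5, 8/3, 9/4)
obs 3: x=0 → posterior Dirichlet(16/5, 8/3, 9/4)
obs 4: x=0 → posterior Dirichlet(21/5, 8/3, 9/4)
obs 5: x=2 → posterior Dirichlet(21/5, 8/3, 13/4)
obs 6: x=2 → posterior Dirichlet(21/5, 8/3, 17/4)
obs 7: x=0 → posterior Dirichlet(26/5, 8/3, 17/4)
obs 8: x=0 → posterior Dirichlet(31/5, 8/3, 17/4)
obs 9: x=2 → posterior Dirichlet(31/5, 8/3, 21/4)
obs 10: x=2 → posterior Dirichlet(31/5, 8/3, 25/4)
obs 11: x=0 → posterior Dirichlet(36/5, 8/3, 25/4)

k = 6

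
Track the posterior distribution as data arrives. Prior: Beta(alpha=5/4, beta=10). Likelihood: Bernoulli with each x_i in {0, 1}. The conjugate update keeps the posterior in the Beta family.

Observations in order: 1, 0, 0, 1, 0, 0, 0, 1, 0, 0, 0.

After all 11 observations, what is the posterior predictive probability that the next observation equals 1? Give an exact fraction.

obs 1: x=1 → posterior Beta(9/4, 10)
obs 2: x=0 → posterior Beta(9/4, 11)
obs 3: x=0 → posterior Beta(9/4, 12)
obs 4: x=1 → posterior Beta(13/4, 12)
obs 5: x=0 → posterior Beta(13/4, 13)
obs 6: x=0 → posterior Beta(13/4, 14)
obs 7: x=0 → posterior Beta(13/4, 15)
obs 8: x=1 → posterior Beta(17/4, 15)
obs 9: x=0 → posterior Beta(17/4, 16)
obs 10: x=0 → posterior Beta(17/4, 17)
obs 11: x=0 → posterior Beta(17/4, 18)

17/89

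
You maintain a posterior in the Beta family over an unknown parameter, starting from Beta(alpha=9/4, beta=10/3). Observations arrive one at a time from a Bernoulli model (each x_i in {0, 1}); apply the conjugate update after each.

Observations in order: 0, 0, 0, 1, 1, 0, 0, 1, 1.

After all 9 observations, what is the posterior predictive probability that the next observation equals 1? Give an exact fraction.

obs 1: x=0 → posterior Beta(9/4, 13/3)
obs 2: x=0 → posterior Beta(9/4, 16/3)
obs 3: x=0 → posterior Beta(9/4, 19/3)
obs 4: x=1 → posterior Beta(13/4, 19/3)
obs 5: x=1 → posterior Beta(17/4, 19/3)
obs 6: x=0 → posterior Beta(17/4, 22/3)
obs 7: x=0 → posterior Beta(17/4, 25/3)
obs 8: x=1 → posterior Beta(21/4, 25/3)
obs 9: x=1 → posterior Beta(25/4, 25/3)

3/7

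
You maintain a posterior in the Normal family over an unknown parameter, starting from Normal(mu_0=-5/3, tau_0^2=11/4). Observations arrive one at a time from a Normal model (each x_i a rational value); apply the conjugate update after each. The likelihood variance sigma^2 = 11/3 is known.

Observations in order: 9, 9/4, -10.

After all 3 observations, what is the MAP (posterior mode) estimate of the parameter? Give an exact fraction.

obs 1: x=9 → posterior Normal(61/21, 11/7)
obs 2: x=9/4 → posterior Normal(65/24, 11/10)
obs 3: x=-10 → posterior Normal(-35/156, 11/13)

-35/156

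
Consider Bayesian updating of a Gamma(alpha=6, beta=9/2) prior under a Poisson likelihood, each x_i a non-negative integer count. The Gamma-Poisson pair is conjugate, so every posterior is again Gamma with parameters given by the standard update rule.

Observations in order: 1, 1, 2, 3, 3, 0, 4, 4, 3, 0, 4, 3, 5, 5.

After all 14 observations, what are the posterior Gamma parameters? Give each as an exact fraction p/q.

alpha=44, beta=37/2

obs 1: x=1 → posterior Gamma(7, 11/2)
obs 2: x=1 → posterior Gamma(8, 13/2)
obs 3: x=2 → posterior Gamma(10, 15/2)
obs 4: x=3 → posterior Gamma(13, 17/2)
obs 5: x=3 → posterior Gamma(16, 19/2)
obs 6: x=0 → posterior Gamma(16, 21/2)
obs 7: x=4 → posterior Gamma(20, 23/2)
obs 8: x=4 → posterior Gamma(24, 25/2)
obs 9: x=3 → posterior Gamma(27, 27/2)
obs 10: x=0 → posterior Gamma(27, 29/2)
obs 11: x=4 → posterior Gamma(31, 31/2)
obs 12: x=3 → posterior Gamma(34, 33/2)
obs 13: x=5 → posterior Gamma(39, 35/2)
obs 14: x=5 → posterior Gamma(44, 37/2)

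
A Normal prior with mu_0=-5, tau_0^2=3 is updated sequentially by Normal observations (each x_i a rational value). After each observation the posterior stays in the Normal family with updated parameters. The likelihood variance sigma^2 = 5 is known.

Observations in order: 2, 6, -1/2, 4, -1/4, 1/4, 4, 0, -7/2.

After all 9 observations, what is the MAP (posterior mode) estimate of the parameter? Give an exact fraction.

11/32

obs 1: x=2 → posterior Normal(-19/8, 15/8)
obs 2: x=6 → posterior Normal(-1/11, 15/11)
obs 3: x=-1/2 → posterior Normal(-5/28, 15/14)
obs 4: x=4 → posterior Normal(19/34, 15/17)
obs 5: x=-1/4 → posterior Normal(7/16, 3/4)
obs 6: x=1/4 → posterior Normal(19/46, 15/23)
obs 7: x=4 → posterior Normal(43/52, 15/26)
obs 8: x=0 → posterior Normal(43/58, 15/29)
obs 9: x=-7/2 → posterior Normal(11/32, 15/32)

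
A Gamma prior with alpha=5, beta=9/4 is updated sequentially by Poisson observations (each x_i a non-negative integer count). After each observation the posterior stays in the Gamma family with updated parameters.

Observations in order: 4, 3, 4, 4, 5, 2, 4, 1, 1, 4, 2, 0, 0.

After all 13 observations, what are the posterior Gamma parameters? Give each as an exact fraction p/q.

obs 1: x=4 → posterior Gamma(9, 13/4)
obs 2: x=3 → posterior Gamma(12, 17/4)
obs 3: x=4 → posterior Gamma(16, 21/4)
obs 4: x=4 → posterior Gamma(20, 25/4)
obs 5: x=5 → posterior Gamma(25, 29/4)
obs 6: x=2 → posterior Gamma(27, 33/4)
obs 7: x=4 → posterior Gamma(31, 37/4)
obs 8: x=1 → posterior Gamma(32, 41/4)
obs 9: x=1 → posterior Gamma(33, 45/4)
obs 10: x=4 → posterior Gamma(37, 49/4)
obs 11: x=2 → posterior Gamma(39, 53/4)
obs 12: x=0 → posterior Gamma(39, 57/4)
obs 13: x=0 → posterior Gamma(39, 61/4)

alpha=39, beta=61/4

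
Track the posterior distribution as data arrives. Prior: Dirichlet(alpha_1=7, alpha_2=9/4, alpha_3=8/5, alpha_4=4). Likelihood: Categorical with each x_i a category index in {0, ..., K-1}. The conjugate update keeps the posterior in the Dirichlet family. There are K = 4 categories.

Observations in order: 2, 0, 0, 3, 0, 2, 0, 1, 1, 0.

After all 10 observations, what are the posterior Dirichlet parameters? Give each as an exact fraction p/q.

obs 1: x=2 → posterior Dirichlet(7, 9/4, 13/5, 4)
obs 2: x=0 → posterior Dirichlet(8, 9/4, 13/5, 4)
obs 3: x=0 → posterior Dirichlet(9, 9/4, 13/5, 4)
obs 4: x=3 → posterior Dirichlet(9, 9/4, 13/5, 5)
obs 5: x=0 → posterior Dirichlet(10, 9/4, 13/5, 5)
obs 6: x=2 → posterior Dirichlet(10, 9/4, 18/5, 5)
obs 7: x=0 → posterior Dirichlet(11, 9/4, 18/5, 5)
obs 8: x=1 → posterior Dirichlet(11, 13/4, 18/5, 5)
obs 9: x=1 → posterior Dirichlet(11, 17/4, 18/5, 5)
obs 10: x=0 → posterior Dirichlet(12, 17/4, 18/5, 5)

alpha_1=12, alpha_2=17/4, alpha_3=18/5, alpha_4=5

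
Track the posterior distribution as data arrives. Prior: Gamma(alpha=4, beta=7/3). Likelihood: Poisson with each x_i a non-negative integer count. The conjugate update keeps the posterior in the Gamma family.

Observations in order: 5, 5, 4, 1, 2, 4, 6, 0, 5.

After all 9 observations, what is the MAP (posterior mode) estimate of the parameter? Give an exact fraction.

obs 1: x=5 → posterior Gamma(9, 10/3)
obs 2: x=5 → posterior Gamma(14, 13/3)
obs 3: x=4 → posterior Gamma(18, 16/3)
obs 4: x=1 → posterior Gamma(19, 19/3)
obs 5: x=2 → posterior Gamma(21, 22/3)
obs 6: x=4 → posterior Gamma(25, 25/3)
obs 7: x=6 → posterior Gamma(31, 28/3)
obs 8: x=0 → posterior Gamma(31, 31/3)
obs 9: x=5 → posterior Gamma(36, 34/3)

105/34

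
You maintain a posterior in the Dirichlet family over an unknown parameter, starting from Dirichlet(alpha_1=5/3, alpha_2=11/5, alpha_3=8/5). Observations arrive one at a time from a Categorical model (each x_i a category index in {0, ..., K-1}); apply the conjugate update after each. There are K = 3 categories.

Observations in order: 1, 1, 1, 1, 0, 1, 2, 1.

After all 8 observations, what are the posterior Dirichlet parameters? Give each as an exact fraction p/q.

alpha_1=8/3, alpha_2=41/5, alpha_3=13/5

obs 1: x=1 → posterior Dirichlet(5/3, 16/5, 8/5)
obs 2: x=1 → posterior Dirichlet(5/3, 21/5, 8/5)
obs 3: x=1 → posterior Dirichlet(5/3, 26/5, 8/5)
obs 4: x=1 → posterior Dirichlet(5/3, 31/5, 8/5)
obs 5: x=0 → posterior Dirichlet(8/3, 31/5, 8/5)
obs 6: x=1 → posterior Dirichlet(8/3, 36/5, 8/5)
obs 7: x=2 → posterior Dirichlet(8/3, 36/5, 13/5)
obs 8: x=1 → posterior Dirichlet(8/3, 41/5, 13/5)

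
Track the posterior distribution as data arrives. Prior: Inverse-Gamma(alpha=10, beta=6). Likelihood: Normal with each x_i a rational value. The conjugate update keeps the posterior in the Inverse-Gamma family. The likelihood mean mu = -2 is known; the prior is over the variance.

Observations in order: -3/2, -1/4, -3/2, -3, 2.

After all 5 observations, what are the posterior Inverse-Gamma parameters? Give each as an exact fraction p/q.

alpha=25/2, beta=521/32

obs 1: x=-3/2 → posterior Inverse-Gamma(21/2, 49/8)
obs 2: x=-1/4 → posterior Inverse-Gamma(11, 245/32)
obs 3: x=-3/2 → posterior Inverse-Gamma(23/2, 249/32)
obs 4: x=-3 → posterior Inverse-Gamma(12, 265/32)
obs 5: x=2 → posterior Inverse-Gamma(25/2, 521/32)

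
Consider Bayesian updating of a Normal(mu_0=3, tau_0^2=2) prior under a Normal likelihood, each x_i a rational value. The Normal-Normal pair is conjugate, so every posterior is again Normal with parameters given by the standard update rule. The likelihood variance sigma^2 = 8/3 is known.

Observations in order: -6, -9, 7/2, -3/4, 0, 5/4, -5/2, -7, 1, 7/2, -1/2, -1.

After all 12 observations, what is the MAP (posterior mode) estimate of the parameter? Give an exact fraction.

obs 1: x=-6 → posterior Normal(-6/7, 8/7)
obs 2: x=-9 → posterior Normal(-33/10, 4/5)
obs 3: x=7/2 → posterior Normal(-45/26, 8/13)
obs 4: x=-3/4 → posterior Normal(-99/64, 1/2)
obs 5: x=0 → posterior Normal(-99/76, 8/19)
obs 6: x=5/4 → posterior Normal(-21/22, 4/11)
obs 7: x=-5/2 → posterior Normal(-57/50, 8/25)
obs 8: x=-7 → posterior Normal(-99/56, 2/7)
obs 9: x=1 → posterior Normal(-3/2, 8/31)
obs 10: x=7/2 → posterior Normal(-18/17, 4/17)
obs 11: x=-1/2 → posterior Normal(-75/74, 8/37)
obs 12: x=-1 → posterior Normal(-81/80, 1/5)

-81/80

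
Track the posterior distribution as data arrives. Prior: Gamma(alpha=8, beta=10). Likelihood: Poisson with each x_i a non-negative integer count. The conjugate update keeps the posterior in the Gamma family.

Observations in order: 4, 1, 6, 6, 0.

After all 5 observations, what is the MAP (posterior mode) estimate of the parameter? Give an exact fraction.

8/5

obs 1: x=4 → posterior Gamma(12, 11)
obs 2: x=1 → posterior Gamma(13, 12)
obs 3: x=6 → posterior Gamma(19, 13)
obs 4: x=6 → posterior Gamma(25, 14)
obs 5: x=0 → posterior Gamma(25, 15)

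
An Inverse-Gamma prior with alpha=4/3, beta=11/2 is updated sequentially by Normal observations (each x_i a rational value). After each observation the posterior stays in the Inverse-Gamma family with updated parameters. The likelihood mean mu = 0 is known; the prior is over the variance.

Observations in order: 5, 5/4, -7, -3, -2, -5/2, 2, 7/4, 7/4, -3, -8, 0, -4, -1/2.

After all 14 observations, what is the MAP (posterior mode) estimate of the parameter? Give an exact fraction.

obs 1: x=5 → posterior Inverse-Gamma(11/6, 18)
obs 2: x=5/4 → posterior Inverse-Gamma(7/3, 601/32)
obs 3: x=-7 → posterior Inverse-Gamma(17/6, 1385/32)
obs 4: x=-3 → posterior Inverse-Gamma(10/3, 1529/32)
obs 5: x=-2 → posterior Inverse-Gamma(23/6, 1593/32)
obs 6: x=-5/2 → posterior Inverse-Gamma(13/3, 1693/32)
obs 7: x=2 → posterior Inverse-Gamma(29/6, 1757/32)
obs 8: x=7/4 → posterior Inverse-Gamma(16/3, 903/16)
obs 9: x=7/4 → posterior Inverse-Gamma(35/6, 1855/32)
obs 10: x=-3 → posterior Inverse-Gamma(19/3, 1999/32)
obs 11: x=-8 → posterior Inverse-Gamma(41/6, 3023/32)
obs 12: x=0 → posterior Inverse-Gamma(22/3, 3023/32)
obs 13: x=-4 → posterior Inverse-Gamma(47/6, 3279/32)
obs 14: x=-1/2 → posterior Inverse-Gamma(25/3, 3283/32)

1407/128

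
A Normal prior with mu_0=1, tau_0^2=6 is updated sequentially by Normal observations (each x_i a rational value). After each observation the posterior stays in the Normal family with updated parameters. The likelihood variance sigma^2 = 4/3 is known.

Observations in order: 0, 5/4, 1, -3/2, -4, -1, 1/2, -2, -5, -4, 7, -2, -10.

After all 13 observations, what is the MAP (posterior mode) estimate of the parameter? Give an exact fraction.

-703/476

obs 1: x=0 → posterior Normal(2/11, 12/11)
obs 2: x=5/4 → posterior Normal(53/80, 3/5)
obs 3: x=1 → posterior Normal(89/116, 12/29)
obs 4: x=-3/2 → posterior Normal(35/152, 6/19)
obs 5: x=-4 → posterior Normal(-109/188, 12/47)
obs 6: x=-1 → posterior Normal(-145/224, 3/14)
obs 7: x=1/2 → posterior Normal(-127/260, 12/65)
obs 8: x=-2 → posterior Normal(-199/296, 6/37)
obs 9: x=-5 → posterior Normal(-379/332, 12/83)
obs 10: x=-4 → posterior Normal(-523/368, 3/23)
obs 11: x=7 → posterior Normal(-271/404, 12/101)
obs 12: x=-2 → posterior Normal(-343/440, 6/55)
obs 13: x=-10 → posterior Normal(-703/476, 12/119)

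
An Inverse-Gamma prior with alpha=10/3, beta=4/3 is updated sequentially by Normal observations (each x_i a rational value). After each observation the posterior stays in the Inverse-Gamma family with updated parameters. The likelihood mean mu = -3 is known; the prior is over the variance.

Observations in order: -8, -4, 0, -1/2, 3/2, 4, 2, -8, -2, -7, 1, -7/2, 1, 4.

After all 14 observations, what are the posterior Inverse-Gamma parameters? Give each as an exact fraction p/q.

obs 1: x=-8 → posterior Inverse-Gamma(23/6, 83/6)
obs 2: x=-4 → posterior Inverse-Gamma(13/3, 43/3)
obs 3: x=0 → posterior Inverse-Gamma(29/6, 113/6)
obs 4: x=-1/2 → posterior Inverse-Gamma(16/3, 527/24)
obs 5: x=3/2 → posterior Inverse-Gamma(35/6, 385/12)
obs 6: x=4 → posterior Inverse-Gamma(19/3, 679/12)
obs 7: x=2 → posterior Inverse-Gamma(41/6, 829/12)
obs 8: x=-8 → posterior Inverse-Gamma(22/3, 979/12)
obs 9: x=-2 → posterior Inverse-Gamma(47/6, 985/12)
obs 10: x=-7 → posterior Inverse-Gamma(25/3, 1081/12)
obs 11: x=1 → posterior Inverse-Gamma(53/6, 1177/12)
obs 12: x=-7/2 → posterior Inverse-Gamma(28/3, 2357/24)
obs 13: x=1 → posterior Inverse-Gamma(59/6, 2549/24)
obs 14: x=4 → posterior Inverse-Gamma(31/3, 3137/24)

alpha=31/3, beta=3137/24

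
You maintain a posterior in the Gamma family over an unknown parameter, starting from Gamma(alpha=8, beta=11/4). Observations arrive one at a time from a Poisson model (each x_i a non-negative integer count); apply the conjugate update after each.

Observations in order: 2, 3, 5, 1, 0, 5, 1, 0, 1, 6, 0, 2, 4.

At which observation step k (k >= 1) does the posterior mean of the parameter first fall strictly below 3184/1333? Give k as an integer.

obs 1: x=2 → posterior Gamma(10, 15/4)
obs 2: x=3 → posterior Gamma(13, 19/4)
obs 3: x=5 → posterior Gamma(18, 23/4)
obs 4: x=1 → posterior Gamma(19, 27/4)
obs 5: x=0 → posterior Gamma(19, 31/4)
obs 6: x=5 → posterior Gamma(24, 35/4)
obs 7: x=1 → posterior Gamma(25, 39/4)
obs 8: x=0 → posterior Gamma(25, 43/4)
obs 9: x=1 → posterior Gamma(26, 47/4)
obs 10: x=6 → posterior Gamma(32, 51/4)
obs 11: x=0 → posterior Gamma(32, 55/4)
obs 12: x=2 → posterior Gamma(34, 59/4)
obs 13: x=4 → posterior Gamma(38, 63/4)

k = 8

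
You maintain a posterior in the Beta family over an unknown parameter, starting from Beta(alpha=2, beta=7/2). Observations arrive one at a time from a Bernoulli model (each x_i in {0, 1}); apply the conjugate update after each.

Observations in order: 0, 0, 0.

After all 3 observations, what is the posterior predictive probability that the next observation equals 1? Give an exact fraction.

4/17

obs 1: x=0 → posterior Beta(2, 9/2)
obs 2: x=0 → posterior Beta(2, 11/2)
obs 3: x=0 → posterior Beta(2, 13/2)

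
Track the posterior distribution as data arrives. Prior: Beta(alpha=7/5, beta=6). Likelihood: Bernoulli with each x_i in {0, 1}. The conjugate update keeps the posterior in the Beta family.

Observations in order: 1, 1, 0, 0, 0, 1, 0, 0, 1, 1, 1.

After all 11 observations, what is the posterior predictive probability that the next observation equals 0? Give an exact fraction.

55/92

obs 1: x=1 → posterior Beta(12/5, 6)
obs 2: x=1 → posterior Beta(17/5, 6)
obs 3: x=0 → posterior Beta(17/5, 7)
obs 4: x=0 → posterior Beta(17/5, 8)
obs 5: x=0 → posterior Beta(17/5, 9)
obs 6: x=1 → posterior Beta(22/5, 9)
obs 7: x=0 → posterior Beta(22/5, 10)
obs 8: x=0 → posterior Beta(22/5, 11)
obs 9: x=1 → posterior Beta(27/5, 11)
obs 10: x=1 → posterior Beta(32/5, 11)
obs 11: x=1 → posterior Beta(37/5, 11)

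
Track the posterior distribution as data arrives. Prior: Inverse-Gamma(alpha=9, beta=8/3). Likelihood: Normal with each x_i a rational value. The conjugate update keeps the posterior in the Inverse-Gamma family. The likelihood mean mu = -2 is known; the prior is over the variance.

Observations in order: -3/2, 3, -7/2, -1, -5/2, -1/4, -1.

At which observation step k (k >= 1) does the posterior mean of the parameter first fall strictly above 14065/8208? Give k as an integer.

obs 1: x=-3/2 → posterior Inverse-Gamma(19/2, 67/24)
obs 2: x=3 → posterior Inverse-Gamma(10, 367/24)
obs 3: x=-7/2 → posterior Inverse-Gamma(21/2, 197/12)
obs 4: x=-1 → posterior Inverse-Gamma(11, 203/12)
obs 5: x=-5/2 → posterior Inverse-Gamma(23/2, 409/24)
obs 6: x=-1/4 → posterior Inverse-Gamma(12, 1783/96)
obs 7: x=-1 → posterior Inverse-Gamma(25/2, 1831/96)

k = 3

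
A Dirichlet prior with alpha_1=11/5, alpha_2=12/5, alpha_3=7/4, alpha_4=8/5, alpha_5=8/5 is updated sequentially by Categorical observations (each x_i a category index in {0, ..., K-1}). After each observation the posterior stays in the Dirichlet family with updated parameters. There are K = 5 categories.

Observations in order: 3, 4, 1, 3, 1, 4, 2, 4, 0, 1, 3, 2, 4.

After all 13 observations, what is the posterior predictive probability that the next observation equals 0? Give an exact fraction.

64/451

obs 1: x=3 → posterior Dirichlet(11/5, 12/5, 7/4, 13/5, 8/5)
obs 2: x=4 → posterior Dirichlet(11/5, 12/5, 7/4, 13/5, 13/5)
obs 3: x=1 → posterior Dirichlet(11/5, 17/5, 7/4, 13/5, 13/5)
obs 4: x=3 → posterior Dirichlet(11/5, 17/5, 7/4, 18/5, 13/5)
obs 5: x=1 → posterior Dirichlet(11/5, 22/5, 7/4, 18/5, 13/5)
obs 6: x=4 → posterior Dirichlet(11/5, 22/5, 7/4, 18/5, 18/5)
obs 7: x=2 → posterior Dirichlet(11/5, 22/5, 11/4, 18/5, 18/5)
obs 8: x=4 → posterior Dirichlet(11/5, 22/5, 11/4, 18/5, 23/5)
obs 9: x=0 → posterior Dirichlet(16/5, 22/5, 11/4, 18/5, 23/5)
obs 10: x=1 → posterior Dirichlet(16/5, 27/5, 11/4, 18/5, 23/5)
obs 11: x=3 → posterior Dirichlet(16/5, 27/5, 11/4, 23/5, 23/5)
obs 12: x=2 → posterior Dirichlet(16/5, 27/5, 15/4, 23/5, 23/5)
obs 13: x=4 → posterior Dirichlet(16/5, 27/5, 15/4, 23/5, 28/5)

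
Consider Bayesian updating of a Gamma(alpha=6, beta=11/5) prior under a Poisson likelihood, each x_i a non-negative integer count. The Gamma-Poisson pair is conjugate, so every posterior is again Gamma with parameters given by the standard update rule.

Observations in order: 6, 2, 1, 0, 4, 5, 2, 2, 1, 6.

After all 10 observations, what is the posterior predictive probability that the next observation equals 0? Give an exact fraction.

306580286249339590556181770635869764259023245764469206004664101/4831007858728134675593332477951849307153071235073337807419211776

obs 1: x=6 → posterior Gamma(12, 16/5)
obs 2: x=2 → posterior Gamma(14, 21/5)
obs 3: x=1 → posterior Gamma(15, 26/5)
obs 4: x=0 → posterior Gamma(15, 31/5)
obs 5: x=4 → posterior Gamma(19, 36/5)
obs 6: x=5 → posterior Gamma(24, 41/5)
obs 7: x=2 → posterior Gamma(26, 46/5)
obs 8: x=2 → posterior Gamma(28, 51/5)
obs 9: x=1 → posterior Gamma(29, 56/5)
obs 10: x=6 → posterior Gamma(35, 61/5)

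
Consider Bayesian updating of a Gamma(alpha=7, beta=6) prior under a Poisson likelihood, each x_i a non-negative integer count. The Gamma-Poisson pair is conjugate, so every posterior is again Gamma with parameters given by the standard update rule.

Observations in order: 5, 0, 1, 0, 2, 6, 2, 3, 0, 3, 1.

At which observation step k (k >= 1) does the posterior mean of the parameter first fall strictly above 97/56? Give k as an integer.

obs 1: x=5 → posterior Gamma(12, 7)
obs 2: x=0 → posterior Gamma(12, 8)
obs 3: x=1 → posterior Gamma(13, 9)
obs 4: x=0 → posterior Gamma(13, 10)
obs 5: x=2 → posterior Gamma(15, 11)
obs 6: x=6 → posterior Gamma(21, 12)
obs 7: x=2 → posterior Gamma(23, 13)
obs 8: x=3 → posterior Gamma(26, 14)
obs 9: x=0 → posterior Gamma(26, 15)
obs 10: x=3 → posterior Gamma(29, 16)
obs 11: x=1 → posterior Gamma(30, 17)

k = 6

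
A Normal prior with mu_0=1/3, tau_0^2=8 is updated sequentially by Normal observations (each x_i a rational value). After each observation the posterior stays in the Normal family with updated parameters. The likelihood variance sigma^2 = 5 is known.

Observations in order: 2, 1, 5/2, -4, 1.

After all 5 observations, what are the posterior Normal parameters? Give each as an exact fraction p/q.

obs 1: x=2 → posterior Normal(53/39, 40/13)
obs 2: x=1 → posterior Normal(11/9, 40/21)
obs 3: x=5/2 → posterior Normal(137/87, 40/29)
obs 4: x=-4 → posterior Normal(41/111, 40/37)
obs 5: x=1 → posterior Normal(13/27, 8/9)

mu_0=13/27, tau_0^2=8/9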